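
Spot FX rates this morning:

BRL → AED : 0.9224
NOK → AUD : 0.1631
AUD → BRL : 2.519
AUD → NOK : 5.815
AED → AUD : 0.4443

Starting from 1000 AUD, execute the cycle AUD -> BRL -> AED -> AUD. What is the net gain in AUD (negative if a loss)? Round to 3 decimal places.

1000 AUD × 2.519 = 2519 BRL
2519 BRL × 0.9224 = 2323.5256 AED
2323.5256 AED × 0.4443 = 1032.34242408 AUD
Net change: 1032.34242408 − 1000 = 32.34242408 AUD

32.342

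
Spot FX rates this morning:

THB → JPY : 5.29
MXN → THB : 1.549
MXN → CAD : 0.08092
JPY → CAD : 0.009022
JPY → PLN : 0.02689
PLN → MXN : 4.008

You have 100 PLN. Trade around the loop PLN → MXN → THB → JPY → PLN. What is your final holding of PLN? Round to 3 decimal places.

100 PLN × 4.008 = 400.8 MXN
400.8 MXN × 1.549 = 620.8392 THB
620.8392 THB × 5.29 = 3284.239368 JPY
3284.239368 JPY × 0.02689 = 88.31319660552 PLN

88.313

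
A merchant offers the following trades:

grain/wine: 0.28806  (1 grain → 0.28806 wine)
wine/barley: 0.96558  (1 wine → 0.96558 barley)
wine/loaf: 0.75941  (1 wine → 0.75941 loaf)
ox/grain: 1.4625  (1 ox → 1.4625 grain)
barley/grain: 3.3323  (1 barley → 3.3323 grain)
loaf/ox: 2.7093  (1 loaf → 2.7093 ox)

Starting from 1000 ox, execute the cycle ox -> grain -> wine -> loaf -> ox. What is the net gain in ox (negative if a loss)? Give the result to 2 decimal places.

1000 ox × 1.4625 = 1462.5 grain
1462.5 grain × 0.28806 = 421.28775 wine
421.28775 wine × 0.75941 = 319.9301302275 loaf
319.9301302275 loaf × 2.7093 = 866.78670182536575 ox
Net change: 866.78670182536575 − 1000 = -133.21329817463425 ox

-133.21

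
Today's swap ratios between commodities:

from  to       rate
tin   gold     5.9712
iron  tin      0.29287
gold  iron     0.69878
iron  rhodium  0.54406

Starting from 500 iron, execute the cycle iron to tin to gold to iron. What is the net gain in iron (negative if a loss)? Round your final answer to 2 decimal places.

500 iron × 0.29287 = 146.435 tin
146.435 tin × 5.9712 = 874.392672 gold
874.392672 gold × 0.69878 = 611.00811134016 iron
Net change: 611.00811134016 − 500 = 111.00811134016 iron

111.01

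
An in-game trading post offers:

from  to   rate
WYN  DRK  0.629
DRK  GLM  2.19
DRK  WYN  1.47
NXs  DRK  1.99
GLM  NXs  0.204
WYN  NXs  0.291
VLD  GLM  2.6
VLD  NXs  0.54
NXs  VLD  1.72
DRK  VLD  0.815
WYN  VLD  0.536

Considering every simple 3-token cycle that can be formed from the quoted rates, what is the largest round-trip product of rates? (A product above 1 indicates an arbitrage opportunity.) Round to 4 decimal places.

0.9123

NXs→VLD→GLM→NXs: 1.72 × 2.6 × 0.204 = 0.91229
NXs→DRK→GLM→NXs: 1.99 × 2.19 × 0.204 = 0.88905
NXs→DRK→VLD→NXs: 1.99 × 0.815 × 0.54 = 0.87580
NXs→DRK→WYN→NXs: 1.99 × 1.47 × 0.291 = 0.85126
Maximum is NXs→VLD→GLM→NXs at 0.9123; no arbitrage — every cycle loses value.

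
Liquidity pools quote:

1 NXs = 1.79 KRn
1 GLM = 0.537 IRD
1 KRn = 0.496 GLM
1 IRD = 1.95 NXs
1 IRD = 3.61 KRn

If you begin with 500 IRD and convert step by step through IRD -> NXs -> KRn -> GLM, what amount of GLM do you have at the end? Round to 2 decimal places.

500 IRD × 1.95 = 975 NXs
975 NXs × 1.79 = 1745.25 KRn
1745.25 KRn × 0.496 = 865.644 GLM

865.64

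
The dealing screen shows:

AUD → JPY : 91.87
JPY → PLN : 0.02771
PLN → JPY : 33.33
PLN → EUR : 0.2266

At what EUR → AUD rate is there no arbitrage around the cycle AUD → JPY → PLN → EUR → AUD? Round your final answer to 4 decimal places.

1.7335

Known legs of the cycle: 91.87 × 0.02771 × 0.2266 = 0.57685963082
For no arbitrage the full-cycle product must be 1, so the missing rate is 1 / 0.57685963082 ≈ 1.733524.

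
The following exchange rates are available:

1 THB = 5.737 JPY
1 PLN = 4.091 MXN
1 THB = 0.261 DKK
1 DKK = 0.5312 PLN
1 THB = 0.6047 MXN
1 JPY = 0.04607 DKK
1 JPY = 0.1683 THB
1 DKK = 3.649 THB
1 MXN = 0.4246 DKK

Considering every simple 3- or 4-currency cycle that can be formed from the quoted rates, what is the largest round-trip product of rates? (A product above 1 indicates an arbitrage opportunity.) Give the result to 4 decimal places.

0.9644

THB→JPY→DKK→THB: 5.737 × 0.04607 × 3.649 = 0.96444
THB→MXN→DKK→THB: 0.6047 × 0.4246 × 3.649 = 0.93690
DKK→PLN→MXN→DKK: 0.5312 × 4.091 × 0.4246 = 0.92271
Maximum is THB→JPY→DKK→THB at 0.9644; no arbitrage — every cycle loses value.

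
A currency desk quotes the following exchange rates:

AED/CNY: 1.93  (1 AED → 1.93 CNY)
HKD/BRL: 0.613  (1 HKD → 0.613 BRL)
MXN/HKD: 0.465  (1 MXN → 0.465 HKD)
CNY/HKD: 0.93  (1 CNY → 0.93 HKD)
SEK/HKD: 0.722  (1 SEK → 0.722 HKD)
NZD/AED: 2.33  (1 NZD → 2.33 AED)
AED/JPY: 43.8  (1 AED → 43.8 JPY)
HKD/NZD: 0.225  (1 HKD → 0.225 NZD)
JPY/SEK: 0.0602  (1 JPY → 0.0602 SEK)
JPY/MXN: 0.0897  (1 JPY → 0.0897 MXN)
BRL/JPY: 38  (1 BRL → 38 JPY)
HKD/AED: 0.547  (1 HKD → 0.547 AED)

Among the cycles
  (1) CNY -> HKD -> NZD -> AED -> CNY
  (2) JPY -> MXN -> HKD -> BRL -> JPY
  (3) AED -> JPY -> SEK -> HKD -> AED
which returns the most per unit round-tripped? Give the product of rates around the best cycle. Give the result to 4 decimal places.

(1) 0.93 × 0.225 × 2.33 × 1.93 = 0.94098
(2) 0.0897 × 0.465 × 0.613 × 38 = 0.97160
(3) 43.8 × 0.0602 × 0.722 × 0.547 = 1.04135
Highest is cycle (3) at 1.0413 (>1, arbitrage).

1.0413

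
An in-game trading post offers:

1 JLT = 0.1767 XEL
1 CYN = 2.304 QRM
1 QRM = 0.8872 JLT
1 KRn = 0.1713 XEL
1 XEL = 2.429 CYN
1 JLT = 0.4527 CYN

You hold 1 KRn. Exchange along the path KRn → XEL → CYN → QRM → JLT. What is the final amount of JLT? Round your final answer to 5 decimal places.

0.85053

1 KRn × 0.1713 = 0.1713 XEL
0.1713 XEL × 2.429 = 0.4160877 CYN
0.4160877 CYN × 2.304 = 0.9586660608 QRM
0.9586660608 QRM × 0.8872 = 0.85052852914176 JLT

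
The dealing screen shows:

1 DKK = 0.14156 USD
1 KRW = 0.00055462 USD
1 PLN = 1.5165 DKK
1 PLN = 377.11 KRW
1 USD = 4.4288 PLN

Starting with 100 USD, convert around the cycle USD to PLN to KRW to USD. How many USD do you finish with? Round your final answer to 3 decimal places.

100 USD × 4.4288 = 442.88 PLN
442.88 PLN × 377.11 = 167014.4768 KRW
167014.4768 KRW × 0.00055462 = 92.629569122816 USD

92.630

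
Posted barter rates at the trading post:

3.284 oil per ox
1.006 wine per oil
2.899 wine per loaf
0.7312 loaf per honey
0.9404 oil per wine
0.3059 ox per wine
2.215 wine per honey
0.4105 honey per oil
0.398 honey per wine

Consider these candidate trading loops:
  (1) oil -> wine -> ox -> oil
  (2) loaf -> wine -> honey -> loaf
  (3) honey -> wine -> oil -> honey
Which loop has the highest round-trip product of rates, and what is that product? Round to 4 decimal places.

1.0106

(1) 1.006 × 0.3059 × 3.284 = 1.01060
(2) 2.899 × 0.398 × 0.7312 = 0.84366
(3) 2.215 × 0.9404 × 0.4105 = 0.85507
Highest is cycle (1) at 1.0106 (>1, arbitrage).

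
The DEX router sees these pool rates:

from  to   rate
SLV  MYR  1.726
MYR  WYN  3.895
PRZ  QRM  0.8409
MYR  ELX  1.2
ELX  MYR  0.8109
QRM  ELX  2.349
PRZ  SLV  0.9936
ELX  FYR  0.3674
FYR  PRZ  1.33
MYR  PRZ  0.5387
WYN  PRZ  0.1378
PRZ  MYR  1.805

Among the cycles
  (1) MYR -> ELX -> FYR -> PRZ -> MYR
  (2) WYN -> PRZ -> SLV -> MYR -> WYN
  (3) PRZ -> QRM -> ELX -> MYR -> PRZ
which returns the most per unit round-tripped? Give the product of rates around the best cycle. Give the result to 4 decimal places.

(1) 1.2 × 0.3674 × 1.33 × 1.805 = 1.05840
(2) 0.1378 × 0.9936 × 1.726 × 3.895 = 0.92047
(3) 0.8409 × 2.349 × 0.8109 × 0.5387 = 0.86286
Highest is cycle (1) at 1.0584 (>1, arbitrage).

1.0584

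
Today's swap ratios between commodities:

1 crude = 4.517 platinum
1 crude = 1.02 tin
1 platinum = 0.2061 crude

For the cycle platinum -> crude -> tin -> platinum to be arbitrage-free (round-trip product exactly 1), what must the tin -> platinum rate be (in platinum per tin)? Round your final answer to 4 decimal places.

4.7569

Known legs of the cycle: 0.2061 × 1.02 = 0.210222
For no arbitrage the full-cycle product must be 1, so the missing rate is 1 / 0.210222 ≈ 4.756876.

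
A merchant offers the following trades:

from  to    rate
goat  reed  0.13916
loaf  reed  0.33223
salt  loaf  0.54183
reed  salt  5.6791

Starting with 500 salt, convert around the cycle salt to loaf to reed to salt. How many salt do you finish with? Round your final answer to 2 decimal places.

511.15

500 salt × 0.54183 = 270.915 loaf
270.915 loaf × 0.33223 = 90.00609045 reed
90.00609045 reed × 5.6791 = 511.153588274595 salt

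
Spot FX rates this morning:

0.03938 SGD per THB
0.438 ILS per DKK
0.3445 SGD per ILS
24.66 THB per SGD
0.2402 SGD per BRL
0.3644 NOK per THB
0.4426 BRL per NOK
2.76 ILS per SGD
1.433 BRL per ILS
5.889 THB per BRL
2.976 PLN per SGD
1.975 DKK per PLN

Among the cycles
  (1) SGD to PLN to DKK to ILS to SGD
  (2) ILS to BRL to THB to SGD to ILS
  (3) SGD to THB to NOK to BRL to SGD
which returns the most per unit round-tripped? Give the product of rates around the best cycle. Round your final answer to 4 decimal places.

(1) 2.976 × 1.975 × 0.438 × 0.3445 = 0.88688
(2) 1.433 × 5.889 × 0.03938 × 2.76 = 0.91722
(3) 24.66 × 0.3644 × 0.4426 × 0.2402 = 0.95534
Highest is cycle (3) at 0.9553 (≤1, no arbitrage).

0.9553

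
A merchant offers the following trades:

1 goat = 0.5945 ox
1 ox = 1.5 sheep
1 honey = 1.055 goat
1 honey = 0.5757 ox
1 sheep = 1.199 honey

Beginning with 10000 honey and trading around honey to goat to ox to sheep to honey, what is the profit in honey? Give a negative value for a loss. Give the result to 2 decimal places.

1280.15

10000 honey × 1.055 = 10550 goat
10550 goat × 0.5945 = 6271.975 ox
6271.975 ox × 1.5 = 9407.9625 sheep
9407.9625 sheep × 1.199 = 11280.1470375 honey
Net change: 11280.1470375 − 10000 = 1280.1470375 honey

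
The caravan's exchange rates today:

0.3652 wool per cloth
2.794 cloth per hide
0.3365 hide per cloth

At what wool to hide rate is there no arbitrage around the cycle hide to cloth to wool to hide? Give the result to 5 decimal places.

0.98004

Known legs of the cycle: 2.794 × 0.3652 = 1.0203688
For no arbitrage the full-cycle product must be 1, so the missing rate is 1 / 1.0203688 ≈ 0.9800378.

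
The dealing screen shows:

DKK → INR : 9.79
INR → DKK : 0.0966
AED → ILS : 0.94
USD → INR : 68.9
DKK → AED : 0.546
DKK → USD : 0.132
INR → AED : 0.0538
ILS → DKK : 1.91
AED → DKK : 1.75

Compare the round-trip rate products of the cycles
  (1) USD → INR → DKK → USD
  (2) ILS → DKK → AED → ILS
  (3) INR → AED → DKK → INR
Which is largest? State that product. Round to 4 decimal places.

0.9803

(1) 68.9 × 0.0966 × 0.132 = 0.87856
(2) 1.91 × 0.546 × 0.94 = 0.98029
(3) 0.0538 × 1.75 × 9.79 = 0.92173
Highest is cycle (2) at 0.9803 (≤1, no arbitrage).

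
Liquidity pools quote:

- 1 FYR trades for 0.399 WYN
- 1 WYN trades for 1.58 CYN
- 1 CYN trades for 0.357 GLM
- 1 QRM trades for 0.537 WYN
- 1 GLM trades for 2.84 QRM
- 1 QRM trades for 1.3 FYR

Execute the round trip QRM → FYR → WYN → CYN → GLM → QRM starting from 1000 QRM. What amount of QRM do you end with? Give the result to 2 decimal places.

1000 QRM × 1.3 = 1300 FYR
1300 FYR × 0.399 = 518.7 WYN
518.7 WYN × 1.58 = 819.546 CYN
819.546 CYN × 0.357 = 292.577922 GLM
292.577922 GLM × 2.84 = 830.92129848 QRM

830.92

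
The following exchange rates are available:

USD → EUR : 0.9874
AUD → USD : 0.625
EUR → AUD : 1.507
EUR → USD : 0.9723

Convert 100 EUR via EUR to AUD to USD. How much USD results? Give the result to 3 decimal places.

94.188

100 EUR × 1.507 = 150.7 AUD
150.7 AUD × 0.625 = 94.1875 USD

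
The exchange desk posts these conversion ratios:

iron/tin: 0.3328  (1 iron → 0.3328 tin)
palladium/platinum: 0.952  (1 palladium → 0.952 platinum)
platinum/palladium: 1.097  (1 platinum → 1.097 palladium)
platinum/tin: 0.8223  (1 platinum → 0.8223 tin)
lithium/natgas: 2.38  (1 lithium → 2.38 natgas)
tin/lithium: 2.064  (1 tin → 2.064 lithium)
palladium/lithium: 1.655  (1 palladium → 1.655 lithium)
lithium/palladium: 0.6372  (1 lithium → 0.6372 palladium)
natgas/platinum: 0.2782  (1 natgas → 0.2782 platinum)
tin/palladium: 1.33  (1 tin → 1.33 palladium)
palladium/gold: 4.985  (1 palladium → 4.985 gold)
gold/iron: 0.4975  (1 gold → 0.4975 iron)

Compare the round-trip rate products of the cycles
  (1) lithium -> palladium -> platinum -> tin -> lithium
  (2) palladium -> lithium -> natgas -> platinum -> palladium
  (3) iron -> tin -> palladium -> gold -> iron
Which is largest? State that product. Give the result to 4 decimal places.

1.2021

(1) 0.6372 × 0.952 × 0.8223 × 2.064 = 1.02956
(2) 1.655 × 2.38 × 0.2782 × 1.097 = 1.20209
(3) 0.3328 × 1.33 × 4.985 × 0.4975 = 1.09772
Highest is cycle (2) at 1.2021 (>1, arbitrage).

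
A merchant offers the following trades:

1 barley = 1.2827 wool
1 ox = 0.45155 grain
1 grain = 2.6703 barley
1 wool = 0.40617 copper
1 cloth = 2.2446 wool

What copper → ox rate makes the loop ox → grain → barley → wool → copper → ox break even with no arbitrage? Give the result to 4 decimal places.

Known legs of the cycle: 0.45155 × 2.6703 × 1.2827 × 0.40617 = 0.628201313416666935
For no arbitrage the full-cycle product must be 1, so the missing rate is 1 / 0.628201313416666935 ≈ 1.591846.

1.5918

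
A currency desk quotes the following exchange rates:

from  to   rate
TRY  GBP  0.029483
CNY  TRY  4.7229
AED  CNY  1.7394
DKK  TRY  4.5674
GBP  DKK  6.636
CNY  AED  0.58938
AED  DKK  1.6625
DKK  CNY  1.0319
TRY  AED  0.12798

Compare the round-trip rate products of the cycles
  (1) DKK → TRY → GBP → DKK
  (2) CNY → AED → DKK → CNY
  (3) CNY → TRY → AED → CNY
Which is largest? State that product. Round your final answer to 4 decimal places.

(1) 4.5674 × 0.029483 × 6.636 = 0.89361
(2) 0.58938 × 1.6625 × 1.0319 = 1.01110
(3) 4.7229 × 0.12798 × 1.7394 = 1.05136
Highest is cycle (3) at 1.0514 (>1, arbitrage).

1.0514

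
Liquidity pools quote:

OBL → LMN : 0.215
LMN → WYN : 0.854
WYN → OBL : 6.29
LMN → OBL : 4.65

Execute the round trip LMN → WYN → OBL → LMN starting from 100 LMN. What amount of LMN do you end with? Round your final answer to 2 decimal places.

115.49

100 LMN × 0.854 = 85.4 WYN
85.4 WYN × 6.29 = 537.166 OBL
537.166 OBL × 0.215 = 115.49069 LMN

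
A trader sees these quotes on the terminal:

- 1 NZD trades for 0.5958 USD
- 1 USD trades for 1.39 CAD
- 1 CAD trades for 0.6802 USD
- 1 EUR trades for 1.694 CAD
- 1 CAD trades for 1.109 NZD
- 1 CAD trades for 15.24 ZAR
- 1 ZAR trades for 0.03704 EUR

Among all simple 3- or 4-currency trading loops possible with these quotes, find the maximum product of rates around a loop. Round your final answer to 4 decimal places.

ZAR→EUR→CAD→ZAR: 0.03704 × 1.694 × 15.24 = 0.95625
CAD→NZD→USD→CAD: 1.109 × 0.5958 × 1.39 = 0.91843
Maximum is ZAR→EUR→CAD→ZAR at 0.9562; no arbitrage — every cycle loses value.

0.9562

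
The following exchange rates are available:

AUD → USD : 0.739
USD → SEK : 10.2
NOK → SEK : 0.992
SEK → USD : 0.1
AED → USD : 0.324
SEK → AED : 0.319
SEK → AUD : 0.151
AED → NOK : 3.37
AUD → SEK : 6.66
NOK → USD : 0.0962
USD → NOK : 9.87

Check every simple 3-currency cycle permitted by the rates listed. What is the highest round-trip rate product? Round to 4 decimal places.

1.1382

AUD→USD→SEK→AUD: 0.739 × 10.2 × 0.151 = 1.13821
NOK→SEK→AED→NOK: 0.992 × 0.319 × 3.37 = 1.06643
SEK→AED→USD→SEK: 0.319 × 0.324 × 10.2 = 1.05423
NOK→SEK→USD→NOK: 0.992 × 0.1 × 9.87 = 0.97910
Maximum is AUD→USD→SEK→AUD at 1.1382; arbitrage exists.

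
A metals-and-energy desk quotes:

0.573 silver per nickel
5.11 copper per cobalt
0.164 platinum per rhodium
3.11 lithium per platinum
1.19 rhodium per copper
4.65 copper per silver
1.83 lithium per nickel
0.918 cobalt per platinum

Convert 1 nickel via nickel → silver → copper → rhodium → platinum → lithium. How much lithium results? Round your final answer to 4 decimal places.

1.6172

1 nickel × 0.573 = 0.573 silver
0.573 silver × 4.65 = 2.66445 copper
2.66445 copper × 1.19 = 3.1706955 rhodium
3.1706955 rhodium × 0.164 = 0.519994062 platinum
0.519994062 platinum × 3.11 = 1.61718153282 lithium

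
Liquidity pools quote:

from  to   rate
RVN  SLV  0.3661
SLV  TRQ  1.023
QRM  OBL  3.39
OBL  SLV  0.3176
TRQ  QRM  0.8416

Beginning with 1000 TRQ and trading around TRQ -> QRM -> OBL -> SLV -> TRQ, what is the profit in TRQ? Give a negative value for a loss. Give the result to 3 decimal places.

1000 TRQ × 0.8416 = 841.6 QRM
841.6 QRM × 3.39 = 2853.024 OBL
2853.024 OBL × 0.3176 = 906.1204224 SLV
906.1204224 SLV × 1.023 = 926.9611921152 TRQ
Net change: 926.9611921152 − 1000 = -73.0388078848 TRQ

-73.039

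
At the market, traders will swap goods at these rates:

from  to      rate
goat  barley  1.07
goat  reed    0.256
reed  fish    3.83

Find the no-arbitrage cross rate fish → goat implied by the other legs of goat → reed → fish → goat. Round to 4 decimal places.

Known legs of the cycle: 0.256 × 3.83 = 0.98048
For no arbitrage the full-cycle product must be 1, so the missing rate is 1 / 0.98048 ≈ 1.019909.

1.0199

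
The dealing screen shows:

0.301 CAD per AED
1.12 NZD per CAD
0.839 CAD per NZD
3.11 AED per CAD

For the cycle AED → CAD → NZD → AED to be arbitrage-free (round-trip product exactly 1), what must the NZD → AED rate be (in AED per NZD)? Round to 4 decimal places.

Known legs of the cycle: 0.301 × 1.12 = 0.33712
For no arbitrage the full-cycle product must be 1, so the missing rate is 1 / 0.33712 ≈ 2.966303.

2.9663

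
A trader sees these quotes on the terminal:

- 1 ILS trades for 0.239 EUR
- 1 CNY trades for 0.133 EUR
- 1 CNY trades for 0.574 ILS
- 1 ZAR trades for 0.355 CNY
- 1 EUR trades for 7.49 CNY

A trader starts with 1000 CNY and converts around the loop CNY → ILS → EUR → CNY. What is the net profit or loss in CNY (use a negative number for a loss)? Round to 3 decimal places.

1000 CNY × 0.574 = 574 ILS
574 ILS × 0.239 = 137.186 EUR
137.186 EUR × 7.49 = 1027.52314 CNY
Net change: 1027.52314 − 1000 = 27.52314 CNY

27.523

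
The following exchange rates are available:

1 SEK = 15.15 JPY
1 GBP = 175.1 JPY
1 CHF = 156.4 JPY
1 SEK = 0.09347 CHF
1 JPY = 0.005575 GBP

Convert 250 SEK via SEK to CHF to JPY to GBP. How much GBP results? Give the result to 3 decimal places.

250 SEK × 0.09347 = 23.3675 CHF
23.3675 CHF × 156.4 = 3654.677 JPY
3654.677 JPY × 0.005575 = 20.374824275 GBP

20.375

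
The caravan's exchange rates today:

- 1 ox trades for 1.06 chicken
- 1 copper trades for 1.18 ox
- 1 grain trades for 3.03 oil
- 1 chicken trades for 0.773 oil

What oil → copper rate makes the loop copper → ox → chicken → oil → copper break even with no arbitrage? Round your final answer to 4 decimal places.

Known legs of the cycle: 1.18 × 1.06 × 0.773 = 0.9668684
For no arbitrage the full-cycle product must be 1, so the missing rate is 1 / 0.9668684 ≈ 1.034267.

1.0343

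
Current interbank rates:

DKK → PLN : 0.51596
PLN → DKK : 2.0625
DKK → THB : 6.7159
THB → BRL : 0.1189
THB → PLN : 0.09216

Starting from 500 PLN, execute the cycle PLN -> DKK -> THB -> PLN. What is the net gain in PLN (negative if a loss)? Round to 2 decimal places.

500 PLN × 2.0625 = 1031.25 DKK
1031.25 DKK × 6.7159 = 6925.771875 THB
6925.771875 THB × 0.09216 = 638.279136 PLN
Net change: 638.279136 − 500 = 138.279136 PLN

138.28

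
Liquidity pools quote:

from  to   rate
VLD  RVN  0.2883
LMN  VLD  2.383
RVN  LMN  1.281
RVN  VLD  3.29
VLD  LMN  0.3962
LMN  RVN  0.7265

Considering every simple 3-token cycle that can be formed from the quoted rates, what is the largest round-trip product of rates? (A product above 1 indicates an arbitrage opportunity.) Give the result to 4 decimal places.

VLD→LMN→RVN→VLD: 0.3962 × 0.7265 × 3.29 = 0.94699
VLD→RVN→LMN→VLD: 0.2883 × 1.281 × 2.383 = 0.88007
Maximum is VLD→LMN→RVN→VLD at 0.9470; no arbitrage — every cycle loses value.

0.9470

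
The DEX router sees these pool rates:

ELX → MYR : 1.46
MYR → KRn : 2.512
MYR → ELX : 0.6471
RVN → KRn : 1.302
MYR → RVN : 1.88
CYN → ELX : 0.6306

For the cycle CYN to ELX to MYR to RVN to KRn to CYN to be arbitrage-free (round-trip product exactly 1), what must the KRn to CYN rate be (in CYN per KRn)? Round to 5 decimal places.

Known legs of the cycle: 0.6306 × 1.46 × 1.88 × 1.302 = 2.25359388576
For no arbitrage the full-cycle product must be 1, so the missing rate is 1 / 2.25359388576 ≈ 0.4437357.

0.44374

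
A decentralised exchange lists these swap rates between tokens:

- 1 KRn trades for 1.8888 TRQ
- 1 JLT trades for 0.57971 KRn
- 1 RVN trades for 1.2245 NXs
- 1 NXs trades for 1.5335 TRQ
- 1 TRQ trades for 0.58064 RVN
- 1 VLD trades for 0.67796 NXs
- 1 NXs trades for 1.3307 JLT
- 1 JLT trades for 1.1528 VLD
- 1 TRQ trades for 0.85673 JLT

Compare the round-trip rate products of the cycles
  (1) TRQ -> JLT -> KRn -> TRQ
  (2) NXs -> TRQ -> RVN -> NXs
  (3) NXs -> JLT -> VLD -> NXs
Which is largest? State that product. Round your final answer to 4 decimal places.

1.0903

(1) 0.85673 × 0.57971 × 1.8888 = 0.93808
(2) 1.5335 × 0.58064 × 1.2245 = 1.09031
(3) 1.3307 × 1.1528 × 0.67796 = 1.04001
Highest is cycle (2) at 1.0903 (>1, arbitrage).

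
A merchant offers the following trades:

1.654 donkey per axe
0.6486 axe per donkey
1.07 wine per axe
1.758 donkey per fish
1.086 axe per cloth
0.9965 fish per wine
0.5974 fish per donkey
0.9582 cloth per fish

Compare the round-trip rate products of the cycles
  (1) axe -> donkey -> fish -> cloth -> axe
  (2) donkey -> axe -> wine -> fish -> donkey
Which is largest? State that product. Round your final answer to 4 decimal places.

(1) 1.654 × 0.5974 × 0.9582 × 1.086 = 1.02822
(2) 0.6486 × 1.07 × 0.9965 × 1.758 = 1.21579
Highest is cycle (2) at 1.2158 (>1, arbitrage).

1.2158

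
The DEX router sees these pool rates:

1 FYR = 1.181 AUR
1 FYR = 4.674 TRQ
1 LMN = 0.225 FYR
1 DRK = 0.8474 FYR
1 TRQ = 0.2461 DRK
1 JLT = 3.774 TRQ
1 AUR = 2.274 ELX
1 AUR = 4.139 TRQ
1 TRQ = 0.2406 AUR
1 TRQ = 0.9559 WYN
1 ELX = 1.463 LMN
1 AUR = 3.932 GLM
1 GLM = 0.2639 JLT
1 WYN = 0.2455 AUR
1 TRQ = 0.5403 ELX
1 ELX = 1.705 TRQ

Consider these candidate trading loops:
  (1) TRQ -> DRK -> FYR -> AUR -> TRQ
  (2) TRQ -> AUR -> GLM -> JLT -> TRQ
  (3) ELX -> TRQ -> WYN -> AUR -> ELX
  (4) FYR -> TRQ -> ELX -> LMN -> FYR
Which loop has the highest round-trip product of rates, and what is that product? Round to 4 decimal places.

1.0194

(1) 0.2461 × 0.8474 × 1.181 × 4.139 = 1.01940
(2) 0.2406 × 3.932 × 0.2639 × 3.774 = 0.94222
(3) 1.705 × 0.9559 × 0.2455 × 2.274 = 0.90987
(4) 4.674 × 0.5403 × 1.463 × 0.225 = 0.83129
Highest is cycle (1) at 1.0194 (>1, arbitrage).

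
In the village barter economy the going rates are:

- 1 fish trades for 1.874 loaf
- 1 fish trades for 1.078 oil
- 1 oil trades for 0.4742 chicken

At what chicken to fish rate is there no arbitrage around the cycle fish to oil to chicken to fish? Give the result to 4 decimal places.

Known legs of the cycle: 1.078 × 0.4742 = 0.5111876
For no arbitrage the full-cycle product must be 1, so the missing rate is 1 / 0.5111876 ≈ 1.956229.

1.9562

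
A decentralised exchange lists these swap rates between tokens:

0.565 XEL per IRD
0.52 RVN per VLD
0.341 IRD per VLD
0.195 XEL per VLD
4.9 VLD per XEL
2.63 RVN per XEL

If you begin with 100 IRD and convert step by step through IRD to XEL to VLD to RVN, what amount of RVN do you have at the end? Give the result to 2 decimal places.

143.96

100 IRD × 0.565 = 56.5 XEL
56.5 XEL × 4.9 = 276.85 VLD
276.85 VLD × 0.52 = 143.962 RVN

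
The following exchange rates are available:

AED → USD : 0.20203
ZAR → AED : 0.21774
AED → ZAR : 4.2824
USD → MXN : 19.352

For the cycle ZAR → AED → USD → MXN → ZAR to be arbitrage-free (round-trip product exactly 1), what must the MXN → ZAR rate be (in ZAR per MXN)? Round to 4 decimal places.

Known legs of the cycle: 0.21774 × 0.20203 × 19.352 = 0.8512947160944
For no arbitrage the full-cycle product must be 1, so the missing rate is 1 / 0.8512947160944 ≈ 1.174681.

1.1747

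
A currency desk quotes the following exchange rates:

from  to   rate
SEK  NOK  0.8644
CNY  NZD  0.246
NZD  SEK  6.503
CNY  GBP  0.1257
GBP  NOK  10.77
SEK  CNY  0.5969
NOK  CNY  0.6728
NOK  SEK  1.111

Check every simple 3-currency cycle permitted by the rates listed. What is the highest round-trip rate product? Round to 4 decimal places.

0.9549

NZD→SEK→CNY→NZD: 6.503 × 0.5969 × 0.246 = 0.95488
NOK→CNY→GBP→NOK: 0.6728 × 0.1257 × 10.77 = 0.91083
Maximum is NZD→SEK→CNY→NZD at 0.9549; no arbitrage — every cycle loses value.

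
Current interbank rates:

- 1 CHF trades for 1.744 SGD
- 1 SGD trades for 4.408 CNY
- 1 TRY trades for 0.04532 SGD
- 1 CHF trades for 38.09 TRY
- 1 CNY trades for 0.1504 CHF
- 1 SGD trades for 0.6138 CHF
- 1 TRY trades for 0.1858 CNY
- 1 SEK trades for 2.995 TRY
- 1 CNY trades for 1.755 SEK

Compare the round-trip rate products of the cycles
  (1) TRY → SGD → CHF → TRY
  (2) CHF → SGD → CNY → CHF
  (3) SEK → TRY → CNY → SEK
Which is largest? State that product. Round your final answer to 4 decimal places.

1.1562

(1) 0.04532 × 0.6138 × 38.09 = 1.05957
(2) 1.744 × 4.408 × 0.1504 = 1.15621
(3) 2.995 × 0.1858 × 1.755 = 0.97661
Highest is cycle (2) at 1.1562 (>1, arbitrage).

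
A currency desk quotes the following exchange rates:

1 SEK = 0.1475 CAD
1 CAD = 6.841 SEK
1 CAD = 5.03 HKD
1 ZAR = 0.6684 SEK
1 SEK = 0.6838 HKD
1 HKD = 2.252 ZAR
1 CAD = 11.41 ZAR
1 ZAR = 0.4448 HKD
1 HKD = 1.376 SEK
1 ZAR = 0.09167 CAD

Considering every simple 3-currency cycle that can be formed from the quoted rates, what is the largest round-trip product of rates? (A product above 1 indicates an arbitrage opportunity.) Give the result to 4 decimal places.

ZAR→SEK→CAD→ZAR: 0.6684 × 0.1475 × 11.41 = 1.12490
HKD→ZAR→CAD→HKD: 2.252 × 0.09167 × 5.03 = 1.03840
HKD→ZAR→SEK→HKD: 2.252 × 0.6684 × 0.6838 = 1.02928
HKD→SEK→CAD→HKD: 1.376 × 0.1475 × 5.03 = 1.02089
Maximum is ZAR→SEK→CAD→ZAR at 1.1249; arbitrage exists.

1.1249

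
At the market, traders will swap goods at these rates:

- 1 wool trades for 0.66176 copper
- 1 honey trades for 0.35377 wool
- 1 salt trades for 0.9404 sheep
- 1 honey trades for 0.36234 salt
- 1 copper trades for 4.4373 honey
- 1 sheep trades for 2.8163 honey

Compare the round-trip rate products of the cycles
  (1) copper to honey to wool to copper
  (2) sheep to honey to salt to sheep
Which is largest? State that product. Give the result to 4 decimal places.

(1) 4.4373 × 0.35377 × 0.66176 = 1.03882
(2) 2.8163 × 0.36234 × 0.9404 = 0.95964
Highest is cycle (1) at 1.0388 (>1, arbitrage).

1.0388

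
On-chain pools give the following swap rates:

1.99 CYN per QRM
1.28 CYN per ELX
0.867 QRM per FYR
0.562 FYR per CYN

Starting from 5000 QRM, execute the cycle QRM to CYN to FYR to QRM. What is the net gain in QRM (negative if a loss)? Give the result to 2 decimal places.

-151.82

5000 QRM × 1.99 = 9950 CYN
9950 CYN × 0.562 = 5591.9 FYR
5591.9 FYR × 0.867 = 4848.1773 QRM
Net change: 4848.1773 − 5000 = -151.8227 QRM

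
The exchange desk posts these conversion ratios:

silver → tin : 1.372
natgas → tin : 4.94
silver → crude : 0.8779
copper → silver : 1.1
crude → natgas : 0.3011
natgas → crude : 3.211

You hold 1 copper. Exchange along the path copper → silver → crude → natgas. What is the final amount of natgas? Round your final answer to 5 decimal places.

1 copper × 1.1 = 1.1 silver
1.1 silver × 0.8779 = 0.96569 crude
0.96569 crude × 0.3011 = 0.290769259 natgas

0.29077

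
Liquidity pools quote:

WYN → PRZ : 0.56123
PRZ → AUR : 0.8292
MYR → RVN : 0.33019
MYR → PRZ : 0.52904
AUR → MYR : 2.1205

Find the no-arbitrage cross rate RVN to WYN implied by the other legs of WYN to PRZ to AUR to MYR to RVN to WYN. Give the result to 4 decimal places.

3.0690

Known legs of the cycle: 0.56123 × 0.8292 × 2.1205 × 0.33019 = 0.32583847481783682
For no arbitrage the full-cycle product must be 1, so the missing rate is 1 / 0.32583847481783682 ≈ 3.069005.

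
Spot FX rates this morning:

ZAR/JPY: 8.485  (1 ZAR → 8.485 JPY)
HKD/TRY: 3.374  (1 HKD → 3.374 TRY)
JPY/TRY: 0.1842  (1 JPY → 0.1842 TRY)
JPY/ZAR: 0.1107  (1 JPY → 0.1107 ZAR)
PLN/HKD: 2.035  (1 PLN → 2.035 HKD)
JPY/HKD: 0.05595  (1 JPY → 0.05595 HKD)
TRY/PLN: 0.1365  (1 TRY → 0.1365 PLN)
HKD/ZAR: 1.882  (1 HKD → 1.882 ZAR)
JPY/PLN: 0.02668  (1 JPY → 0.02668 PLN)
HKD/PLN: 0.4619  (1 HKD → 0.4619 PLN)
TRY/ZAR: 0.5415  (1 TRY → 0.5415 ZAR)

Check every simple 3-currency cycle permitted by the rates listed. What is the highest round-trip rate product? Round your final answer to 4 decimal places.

TRY→PLN→HKD→TRY: 0.1365 × 2.035 × 3.374 = 0.93722
ZAR→JPY→HKD→ZAR: 8.485 × 0.05595 × 1.882 = 0.89345
ZAR→JPY→TRY→ZAR: 8.485 × 0.1842 × 0.5415 = 0.84633
Maximum is TRY→PLN→HKD→TRY at 0.9372; no arbitrage — every cycle loses value.

0.9372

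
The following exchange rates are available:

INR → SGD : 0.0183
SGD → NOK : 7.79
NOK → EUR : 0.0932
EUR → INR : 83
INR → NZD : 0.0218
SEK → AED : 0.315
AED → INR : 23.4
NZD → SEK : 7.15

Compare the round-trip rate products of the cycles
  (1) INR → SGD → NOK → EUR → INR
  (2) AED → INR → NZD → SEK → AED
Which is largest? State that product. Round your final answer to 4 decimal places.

1.1489

(1) 0.0183 × 7.79 × 0.0932 × 83 = 1.10276
(2) 23.4 × 0.0218 × 7.15 × 0.315 = 1.14892
Highest is cycle (2) at 1.1489 (>1, arbitrage).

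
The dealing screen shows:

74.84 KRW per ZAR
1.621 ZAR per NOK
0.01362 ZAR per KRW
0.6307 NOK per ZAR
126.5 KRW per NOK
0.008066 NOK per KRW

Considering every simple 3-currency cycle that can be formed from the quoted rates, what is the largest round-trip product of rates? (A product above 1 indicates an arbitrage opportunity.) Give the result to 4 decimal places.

KRW→ZAR→NOK→KRW: 0.01362 × 0.6307 × 126.5 = 1.08665
KRW→NOK→ZAR→KRW: 0.008066 × 1.621 × 74.84 = 0.97853
Maximum is KRW→ZAR→NOK→KRW at 1.0867; arbitrage exists.

1.0867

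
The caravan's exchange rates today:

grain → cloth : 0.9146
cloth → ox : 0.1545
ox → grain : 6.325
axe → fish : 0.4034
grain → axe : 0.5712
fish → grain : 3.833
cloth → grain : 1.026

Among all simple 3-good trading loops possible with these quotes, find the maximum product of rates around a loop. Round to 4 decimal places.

0.8938

cloth→ox→grain→cloth: 0.1545 × 6.325 × 0.9146 = 0.89376
axe→fish→grain→axe: 0.4034 × 3.833 × 0.5712 = 0.88321
Maximum is cloth→ox→grain→cloth at 0.8938; no arbitrage — every cycle loses value.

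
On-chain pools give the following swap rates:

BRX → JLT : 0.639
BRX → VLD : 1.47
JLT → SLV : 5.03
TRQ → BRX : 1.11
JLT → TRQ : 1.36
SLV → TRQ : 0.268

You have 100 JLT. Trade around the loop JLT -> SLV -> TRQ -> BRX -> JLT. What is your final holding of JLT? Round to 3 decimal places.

95.615

100 JLT × 5.03 = 503 SLV
503 SLV × 0.268 = 134.804 TRQ
134.804 TRQ × 1.11 = 149.63244 BRX
149.63244 BRX × 0.639 = 95.61512916 JLT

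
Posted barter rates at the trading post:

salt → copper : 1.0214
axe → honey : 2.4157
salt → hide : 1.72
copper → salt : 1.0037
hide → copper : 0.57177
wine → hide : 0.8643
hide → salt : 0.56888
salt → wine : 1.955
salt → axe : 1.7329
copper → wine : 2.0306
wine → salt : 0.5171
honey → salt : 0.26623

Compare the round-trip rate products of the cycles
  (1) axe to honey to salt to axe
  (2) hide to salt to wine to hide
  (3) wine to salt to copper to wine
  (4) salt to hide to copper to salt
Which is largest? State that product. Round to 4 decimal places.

(1) 2.4157 × 0.26623 × 1.7329 = 1.11448
(2) 0.56888 × 1.955 × 0.8643 = 0.96124
(3) 0.5171 × 1.0214 × 2.0306 = 1.07249
(4) 1.72 × 0.57177 × 1.0037 = 0.98708
Highest is cycle (1) at 1.1145 (>1, arbitrage).

1.1145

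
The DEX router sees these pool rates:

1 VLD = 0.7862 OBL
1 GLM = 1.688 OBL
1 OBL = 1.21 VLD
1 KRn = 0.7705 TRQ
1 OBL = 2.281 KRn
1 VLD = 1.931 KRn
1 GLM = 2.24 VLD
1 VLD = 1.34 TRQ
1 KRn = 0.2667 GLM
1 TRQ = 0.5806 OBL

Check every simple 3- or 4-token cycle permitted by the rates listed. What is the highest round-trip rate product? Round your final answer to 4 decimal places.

VLD→KRn→GLM→VLD: 1.931 × 0.2667 × 2.24 = 1.15359
VLD→OBL→KRn→GLM→VLD: 0.7862 × 2.281 × 0.2667 × 2.24 = 1.07135
VLD→KRn→GLM→OBL→VLD: 1.931 × 0.2667 × 1.688 × 1.21 = 1.05187
VLD→KRn→TRQ→OBL→VLD: 1.931 × 0.7705 × 0.5806 × 1.21 = 1.04524
KRn→GLM→OBL→KRn: 0.2667 × 1.688 × 2.281 = 1.02688
KRn→TRQ→OBL→KRn: 0.7705 × 0.5806 × 2.281 = 1.02041
VLD→TRQ→OBL→VLD: 1.34 × 0.5806 × 1.21 = 0.94138
Maximum is VLD→KRn→GLM→VLD at 1.1536; arbitrage exists.

1.1536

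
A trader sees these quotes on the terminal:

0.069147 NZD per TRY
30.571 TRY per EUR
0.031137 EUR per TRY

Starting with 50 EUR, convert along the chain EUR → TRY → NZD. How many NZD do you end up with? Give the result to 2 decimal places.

50 EUR × 30.571 = 1528.55 TRY
1528.55 TRY × 0.069147 = 105.69464685 NZD

105.69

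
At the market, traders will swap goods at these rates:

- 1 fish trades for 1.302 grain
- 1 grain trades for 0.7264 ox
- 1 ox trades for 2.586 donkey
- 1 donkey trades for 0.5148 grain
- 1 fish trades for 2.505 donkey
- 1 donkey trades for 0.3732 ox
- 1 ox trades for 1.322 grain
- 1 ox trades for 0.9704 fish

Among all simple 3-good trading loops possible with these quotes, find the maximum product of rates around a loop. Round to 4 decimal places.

ox→donkey→grain→ox: 2.586 × 0.5148 × 0.7264 = 0.96704
ox→fish→grain→ox: 0.9704 × 1.302 × 0.7264 = 0.91778
ox→fish→donkey→ox: 0.9704 × 2.505 × 0.3732 = 0.90719
Maximum is ox→donkey→grain→ox at 0.9670; no arbitrage — every cycle loses value.

0.9670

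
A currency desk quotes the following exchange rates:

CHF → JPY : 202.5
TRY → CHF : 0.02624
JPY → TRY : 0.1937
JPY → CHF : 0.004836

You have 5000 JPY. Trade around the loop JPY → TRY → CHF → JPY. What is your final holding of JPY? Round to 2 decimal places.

5000 JPY × 0.1937 = 968.5 TRY
968.5 TRY × 0.02624 = 25.41344 CHF
25.41344 CHF × 202.5 = 5146.2216 JPY

5146.22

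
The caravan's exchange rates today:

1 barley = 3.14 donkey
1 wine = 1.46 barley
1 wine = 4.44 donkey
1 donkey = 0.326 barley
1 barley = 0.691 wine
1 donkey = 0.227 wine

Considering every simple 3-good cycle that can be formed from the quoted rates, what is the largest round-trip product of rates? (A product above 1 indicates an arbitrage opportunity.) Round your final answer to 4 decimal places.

1.0407

barley→donkey→wine→barley: 3.14 × 0.227 × 1.46 = 1.04066
barley→wine→donkey→barley: 0.691 × 4.44 × 0.326 = 1.00018
Maximum is barley→donkey→wine→barley at 1.0407; arbitrage exists.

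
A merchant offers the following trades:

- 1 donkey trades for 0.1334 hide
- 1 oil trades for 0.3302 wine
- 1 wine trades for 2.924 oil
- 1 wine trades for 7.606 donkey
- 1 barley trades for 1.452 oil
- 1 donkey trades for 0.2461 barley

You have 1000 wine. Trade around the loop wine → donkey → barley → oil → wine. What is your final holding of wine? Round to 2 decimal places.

897.45

1000 wine × 7.606 = 7606 donkey
7606 donkey × 0.2461 = 1871.8366 barley
1871.8366 barley × 1.452 = 2717.9067432 oil
2717.9067432 oil × 0.3302 = 897.45280660464 wine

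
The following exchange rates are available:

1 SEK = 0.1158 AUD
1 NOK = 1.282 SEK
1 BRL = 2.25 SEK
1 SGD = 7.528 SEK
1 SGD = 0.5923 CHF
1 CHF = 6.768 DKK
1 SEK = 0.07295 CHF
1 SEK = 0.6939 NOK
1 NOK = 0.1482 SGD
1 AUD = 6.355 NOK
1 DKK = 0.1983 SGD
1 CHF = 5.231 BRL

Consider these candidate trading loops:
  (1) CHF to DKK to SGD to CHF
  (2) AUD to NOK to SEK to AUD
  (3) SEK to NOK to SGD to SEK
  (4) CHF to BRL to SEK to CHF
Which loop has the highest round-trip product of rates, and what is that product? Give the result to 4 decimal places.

0.9434

(1) 6.768 × 0.1983 × 0.5923 = 0.79492
(2) 6.355 × 1.282 × 0.1158 = 0.94344
(3) 0.6939 × 0.1482 × 7.528 = 0.77415
(4) 5.231 × 2.25 × 0.07295 = 0.85860
Highest is cycle (2) at 0.9434 (≤1, no arbitrage).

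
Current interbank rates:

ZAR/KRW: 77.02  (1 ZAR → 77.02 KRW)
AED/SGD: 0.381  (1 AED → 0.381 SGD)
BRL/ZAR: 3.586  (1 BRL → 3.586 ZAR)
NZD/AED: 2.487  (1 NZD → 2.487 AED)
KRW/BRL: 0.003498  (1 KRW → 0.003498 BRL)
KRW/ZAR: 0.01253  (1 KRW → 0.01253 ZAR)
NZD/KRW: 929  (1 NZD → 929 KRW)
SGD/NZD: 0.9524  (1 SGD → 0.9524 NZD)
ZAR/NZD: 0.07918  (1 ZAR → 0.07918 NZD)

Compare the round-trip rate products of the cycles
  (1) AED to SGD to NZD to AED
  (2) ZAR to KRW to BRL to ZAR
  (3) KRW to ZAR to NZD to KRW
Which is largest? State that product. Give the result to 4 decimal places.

0.9661

(1) 0.381 × 0.9524 × 2.487 = 0.90244
(2) 77.02 × 0.003498 × 3.586 = 0.96613
(3) 0.01253 × 0.07918 × 929 = 0.92168
Highest is cycle (2) at 0.9661 (≤1, no arbitrage).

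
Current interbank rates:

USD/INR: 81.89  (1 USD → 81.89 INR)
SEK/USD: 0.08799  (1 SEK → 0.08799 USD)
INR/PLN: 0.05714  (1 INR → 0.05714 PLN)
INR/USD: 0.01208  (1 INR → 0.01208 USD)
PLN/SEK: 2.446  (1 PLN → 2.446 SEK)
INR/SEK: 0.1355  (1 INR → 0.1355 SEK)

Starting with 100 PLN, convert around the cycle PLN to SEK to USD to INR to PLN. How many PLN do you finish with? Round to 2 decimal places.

100 PLN × 2.446 = 244.6 SEK
244.6 SEK × 0.08799 = 21.522354 USD
21.522354 USD × 81.89 = 1762.46556906 INR
1762.46556906 INR × 0.05714 = 100.7072826160884 PLN

100.71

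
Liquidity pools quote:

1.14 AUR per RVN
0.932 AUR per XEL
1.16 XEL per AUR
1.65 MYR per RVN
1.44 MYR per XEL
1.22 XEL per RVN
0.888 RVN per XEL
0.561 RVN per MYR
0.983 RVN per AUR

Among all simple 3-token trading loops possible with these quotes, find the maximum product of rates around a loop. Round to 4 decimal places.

1.1743

RVN→AUR→XEL→RVN: 1.14 × 1.16 × 0.888 = 1.17429
RVN→XEL→AUR→RVN: 1.22 × 0.932 × 0.983 = 1.11771
RVN→XEL→MYR→RVN: 1.22 × 1.44 × 0.561 = 0.98556
Maximum is RVN→AUR→XEL→RVN at 1.1743; arbitrage exists.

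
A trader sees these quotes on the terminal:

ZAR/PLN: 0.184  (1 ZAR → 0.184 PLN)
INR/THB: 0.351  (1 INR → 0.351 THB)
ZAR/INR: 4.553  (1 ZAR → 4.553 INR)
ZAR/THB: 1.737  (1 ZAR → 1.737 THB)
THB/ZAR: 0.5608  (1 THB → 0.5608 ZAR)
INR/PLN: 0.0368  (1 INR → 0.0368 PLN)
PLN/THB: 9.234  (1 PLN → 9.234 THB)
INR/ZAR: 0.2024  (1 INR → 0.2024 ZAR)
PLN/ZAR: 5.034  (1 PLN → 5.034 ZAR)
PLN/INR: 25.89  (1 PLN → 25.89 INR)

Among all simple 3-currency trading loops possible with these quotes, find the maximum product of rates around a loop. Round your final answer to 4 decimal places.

ZAR→PLN→INR→ZAR: 0.184 × 25.89 × 0.2024 = 0.96419
ZAR→PLN→THB→ZAR: 0.184 × 9.234 × 0.5608 = 0.95283
ZAR→INR→THB→ZAR: 4.553 × 0.351 × 0.5608 = 0.89622
ZAR→INR→PLN→ZAR: 4.553 × 0.0368 × 5.034 = 0.84345
Maximum is ZAR→PLN→INR→ZAR at 0.9642; no arbitrage — every cycle loses value.

0.9642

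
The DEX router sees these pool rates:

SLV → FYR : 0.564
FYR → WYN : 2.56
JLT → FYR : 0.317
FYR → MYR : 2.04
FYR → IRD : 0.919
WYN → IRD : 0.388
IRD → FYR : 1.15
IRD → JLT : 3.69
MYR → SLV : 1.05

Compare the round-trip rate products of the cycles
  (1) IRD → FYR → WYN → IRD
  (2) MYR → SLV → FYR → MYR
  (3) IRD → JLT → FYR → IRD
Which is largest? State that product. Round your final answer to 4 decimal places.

(1) 1.15 × 2.56 × 0.388 = 1.14227
(2) 1.05 × 0.564 × 2.04 = 1.20809
(3) 3.69 × 0.317 × 0.919 = 1.07498
Highest is cycle (2) at 1.2081 (>1, arbitrage).

1.2081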